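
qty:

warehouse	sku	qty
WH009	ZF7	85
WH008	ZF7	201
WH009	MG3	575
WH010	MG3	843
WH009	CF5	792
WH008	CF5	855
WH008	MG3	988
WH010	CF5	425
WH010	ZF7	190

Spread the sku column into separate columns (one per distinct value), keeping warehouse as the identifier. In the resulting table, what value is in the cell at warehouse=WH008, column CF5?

Wide layout: rows indexed by warehouse, columns are the 3 distinct sku values (ZF7, MG3, CF5).
Cell (warehouse=WH008, sku=CF5) draws from the long row where warehouse=WH008 and sku=CF5, which has qty=855.

855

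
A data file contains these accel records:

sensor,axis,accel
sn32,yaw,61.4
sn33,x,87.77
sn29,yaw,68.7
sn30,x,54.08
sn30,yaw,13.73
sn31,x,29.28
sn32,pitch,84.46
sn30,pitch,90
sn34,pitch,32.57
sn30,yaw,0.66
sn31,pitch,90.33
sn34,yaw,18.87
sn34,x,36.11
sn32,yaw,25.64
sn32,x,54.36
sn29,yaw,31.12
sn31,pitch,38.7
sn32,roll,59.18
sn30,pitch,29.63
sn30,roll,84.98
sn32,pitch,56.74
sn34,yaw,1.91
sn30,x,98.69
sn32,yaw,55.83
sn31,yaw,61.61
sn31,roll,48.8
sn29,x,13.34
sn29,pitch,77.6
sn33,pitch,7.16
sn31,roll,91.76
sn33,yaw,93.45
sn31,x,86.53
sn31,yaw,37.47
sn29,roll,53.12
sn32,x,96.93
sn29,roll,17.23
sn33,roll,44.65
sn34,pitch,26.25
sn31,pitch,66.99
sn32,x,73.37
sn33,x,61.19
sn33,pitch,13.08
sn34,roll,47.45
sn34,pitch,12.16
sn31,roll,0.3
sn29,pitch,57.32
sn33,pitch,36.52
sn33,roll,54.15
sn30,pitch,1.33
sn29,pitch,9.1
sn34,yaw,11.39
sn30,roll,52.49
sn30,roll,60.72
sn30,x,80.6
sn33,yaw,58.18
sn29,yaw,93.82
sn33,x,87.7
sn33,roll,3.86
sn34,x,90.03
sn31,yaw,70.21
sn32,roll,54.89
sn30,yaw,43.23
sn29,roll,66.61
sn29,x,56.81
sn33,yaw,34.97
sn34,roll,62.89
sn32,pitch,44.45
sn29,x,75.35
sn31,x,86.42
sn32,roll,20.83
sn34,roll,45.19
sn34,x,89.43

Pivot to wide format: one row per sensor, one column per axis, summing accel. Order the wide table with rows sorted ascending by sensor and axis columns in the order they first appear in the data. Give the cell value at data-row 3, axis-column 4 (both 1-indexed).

140.86

With rows sorted ascending by sensor, row 3 is sensor=sn31. axis columns in first-appearance order: yaw, x, pitch, roll; column 4 is roll.
Long rows with sensor=sn31, axis=roll: 48.8 + 91.76 + 0.3 = 140.86.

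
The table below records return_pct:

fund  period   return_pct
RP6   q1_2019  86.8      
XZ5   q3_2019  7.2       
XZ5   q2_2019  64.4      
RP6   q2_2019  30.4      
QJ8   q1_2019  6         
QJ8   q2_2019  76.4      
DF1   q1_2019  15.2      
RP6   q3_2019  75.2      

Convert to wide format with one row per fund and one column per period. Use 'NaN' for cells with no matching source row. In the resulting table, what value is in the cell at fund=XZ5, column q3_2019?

7.2

The long row with fund=XZ5, period=q3_2019 has return_pct=7.2.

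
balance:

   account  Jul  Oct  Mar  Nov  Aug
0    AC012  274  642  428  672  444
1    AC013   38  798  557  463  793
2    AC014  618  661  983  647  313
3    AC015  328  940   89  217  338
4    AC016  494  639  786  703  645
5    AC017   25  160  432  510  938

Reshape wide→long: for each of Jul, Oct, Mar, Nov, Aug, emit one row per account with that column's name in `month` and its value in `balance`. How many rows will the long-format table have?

30

6 account values × 5 melted columns = 30 rows.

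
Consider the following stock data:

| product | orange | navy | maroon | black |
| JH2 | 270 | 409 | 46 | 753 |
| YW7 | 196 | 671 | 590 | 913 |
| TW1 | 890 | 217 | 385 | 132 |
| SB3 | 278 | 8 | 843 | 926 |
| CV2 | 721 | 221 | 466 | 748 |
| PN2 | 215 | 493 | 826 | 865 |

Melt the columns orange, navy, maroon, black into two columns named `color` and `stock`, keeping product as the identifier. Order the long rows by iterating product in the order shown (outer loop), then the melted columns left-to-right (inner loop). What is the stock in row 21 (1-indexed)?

24 rows total (6 × 4). Row 21: index ⌊(21-1)/4⌋ = 5 into product → PN2; (21-1) mod 4 = 0 into the melted columns → orange.
So row 21 is (PN2, orange, 215); stock = 215.

215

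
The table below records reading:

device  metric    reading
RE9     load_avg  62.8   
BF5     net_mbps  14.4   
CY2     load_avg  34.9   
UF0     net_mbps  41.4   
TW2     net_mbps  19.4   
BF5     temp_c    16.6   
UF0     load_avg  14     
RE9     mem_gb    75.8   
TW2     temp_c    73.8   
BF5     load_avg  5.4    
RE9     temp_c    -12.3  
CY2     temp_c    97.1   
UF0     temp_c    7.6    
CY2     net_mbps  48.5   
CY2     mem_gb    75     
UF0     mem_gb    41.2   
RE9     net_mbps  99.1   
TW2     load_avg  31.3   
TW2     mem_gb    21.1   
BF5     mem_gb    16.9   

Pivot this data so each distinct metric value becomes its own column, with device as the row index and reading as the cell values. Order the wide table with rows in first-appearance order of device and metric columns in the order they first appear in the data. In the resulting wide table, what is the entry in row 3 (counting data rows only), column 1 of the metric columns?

34.9

With rows in first-appearance order of device, row 3 is device=CY2. metric columns in first-appearance order: load_avg, net_mbps, temp_c, mem_gb; column 1 is load_avg.
Long rows with device=CY2, metric=load_avg: reading = 34.9.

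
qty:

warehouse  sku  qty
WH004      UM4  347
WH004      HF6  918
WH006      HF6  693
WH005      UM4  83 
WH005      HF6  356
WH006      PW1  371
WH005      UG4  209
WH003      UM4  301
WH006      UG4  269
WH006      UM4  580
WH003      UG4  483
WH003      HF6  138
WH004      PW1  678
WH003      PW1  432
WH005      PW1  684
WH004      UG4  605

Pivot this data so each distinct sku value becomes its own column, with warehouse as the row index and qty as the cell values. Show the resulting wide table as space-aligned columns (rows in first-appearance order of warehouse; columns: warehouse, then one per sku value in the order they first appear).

warehouse  UM4  HF6  PW1  UG4
WH004      347  918  678  605
WH006      580  693  371  269
WH005      83   356  684  209
WH003      301  138  432  483

Columns: warehouse plus the 4 distinct sku values (UM4, HF6, PW1, UG4).
For example, row WH004 column UM4 takes qty=347 from the long row (WH004, UM4).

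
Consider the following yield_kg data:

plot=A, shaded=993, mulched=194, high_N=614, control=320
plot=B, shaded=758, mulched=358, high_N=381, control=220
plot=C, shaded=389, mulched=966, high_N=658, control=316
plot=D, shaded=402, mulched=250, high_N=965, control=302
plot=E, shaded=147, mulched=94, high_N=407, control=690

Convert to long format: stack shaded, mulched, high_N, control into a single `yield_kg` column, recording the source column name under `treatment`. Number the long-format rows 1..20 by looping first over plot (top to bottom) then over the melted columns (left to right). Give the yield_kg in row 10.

20 rows total (5 × 4). Row 10: index ⌊(10-1)/4⌋ = 2 into plot → C; (10-1) mod 4 = 1 into the melted columns → mulched.
So row 10 is (C, mulched, 966); yield_kg = 966.

966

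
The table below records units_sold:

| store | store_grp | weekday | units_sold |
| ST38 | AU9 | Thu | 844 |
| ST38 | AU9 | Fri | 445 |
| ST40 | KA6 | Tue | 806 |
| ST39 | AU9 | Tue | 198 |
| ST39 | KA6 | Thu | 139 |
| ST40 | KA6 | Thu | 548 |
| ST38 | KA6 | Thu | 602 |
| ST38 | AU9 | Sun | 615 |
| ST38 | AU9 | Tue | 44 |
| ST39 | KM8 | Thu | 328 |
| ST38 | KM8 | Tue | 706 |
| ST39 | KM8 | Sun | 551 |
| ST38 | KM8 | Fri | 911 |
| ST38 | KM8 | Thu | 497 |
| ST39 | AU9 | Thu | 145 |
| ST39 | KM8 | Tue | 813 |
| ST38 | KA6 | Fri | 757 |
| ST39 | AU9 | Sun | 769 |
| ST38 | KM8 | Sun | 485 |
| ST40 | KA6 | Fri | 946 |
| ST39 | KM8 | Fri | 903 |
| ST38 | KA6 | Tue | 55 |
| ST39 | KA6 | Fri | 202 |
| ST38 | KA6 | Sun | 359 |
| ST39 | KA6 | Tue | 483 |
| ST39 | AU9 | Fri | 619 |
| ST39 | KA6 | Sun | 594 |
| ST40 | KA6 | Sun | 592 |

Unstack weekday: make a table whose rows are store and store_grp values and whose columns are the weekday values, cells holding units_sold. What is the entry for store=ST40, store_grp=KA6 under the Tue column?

806

Wide layout: rows indexed by store and store_grp, columns are the 4 distinct weekday values (Thu, Fri, Tue, Sun).
Cell (store=ST40, store_grp=KA6, weekday=Tue) draws from the long row where store=ST40, store_grp=KA6 and weekday=Tue, which has units_sold=806.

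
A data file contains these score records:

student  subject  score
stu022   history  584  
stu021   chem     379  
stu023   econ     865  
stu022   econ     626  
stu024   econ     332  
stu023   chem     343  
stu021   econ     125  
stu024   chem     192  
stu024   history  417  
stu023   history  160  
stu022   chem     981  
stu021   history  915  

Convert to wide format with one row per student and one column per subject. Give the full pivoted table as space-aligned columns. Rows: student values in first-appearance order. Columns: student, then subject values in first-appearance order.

student  history  chem  econ
stu022   584      981   626 
stu021   915      379   125 
stu023   160      343   865 
stu024   417      192   332 

Columns: student plus the 3 distinct subject values (history, chem, econ).
For example, row stu022 column history takes score=584 from the long row (stu022, history).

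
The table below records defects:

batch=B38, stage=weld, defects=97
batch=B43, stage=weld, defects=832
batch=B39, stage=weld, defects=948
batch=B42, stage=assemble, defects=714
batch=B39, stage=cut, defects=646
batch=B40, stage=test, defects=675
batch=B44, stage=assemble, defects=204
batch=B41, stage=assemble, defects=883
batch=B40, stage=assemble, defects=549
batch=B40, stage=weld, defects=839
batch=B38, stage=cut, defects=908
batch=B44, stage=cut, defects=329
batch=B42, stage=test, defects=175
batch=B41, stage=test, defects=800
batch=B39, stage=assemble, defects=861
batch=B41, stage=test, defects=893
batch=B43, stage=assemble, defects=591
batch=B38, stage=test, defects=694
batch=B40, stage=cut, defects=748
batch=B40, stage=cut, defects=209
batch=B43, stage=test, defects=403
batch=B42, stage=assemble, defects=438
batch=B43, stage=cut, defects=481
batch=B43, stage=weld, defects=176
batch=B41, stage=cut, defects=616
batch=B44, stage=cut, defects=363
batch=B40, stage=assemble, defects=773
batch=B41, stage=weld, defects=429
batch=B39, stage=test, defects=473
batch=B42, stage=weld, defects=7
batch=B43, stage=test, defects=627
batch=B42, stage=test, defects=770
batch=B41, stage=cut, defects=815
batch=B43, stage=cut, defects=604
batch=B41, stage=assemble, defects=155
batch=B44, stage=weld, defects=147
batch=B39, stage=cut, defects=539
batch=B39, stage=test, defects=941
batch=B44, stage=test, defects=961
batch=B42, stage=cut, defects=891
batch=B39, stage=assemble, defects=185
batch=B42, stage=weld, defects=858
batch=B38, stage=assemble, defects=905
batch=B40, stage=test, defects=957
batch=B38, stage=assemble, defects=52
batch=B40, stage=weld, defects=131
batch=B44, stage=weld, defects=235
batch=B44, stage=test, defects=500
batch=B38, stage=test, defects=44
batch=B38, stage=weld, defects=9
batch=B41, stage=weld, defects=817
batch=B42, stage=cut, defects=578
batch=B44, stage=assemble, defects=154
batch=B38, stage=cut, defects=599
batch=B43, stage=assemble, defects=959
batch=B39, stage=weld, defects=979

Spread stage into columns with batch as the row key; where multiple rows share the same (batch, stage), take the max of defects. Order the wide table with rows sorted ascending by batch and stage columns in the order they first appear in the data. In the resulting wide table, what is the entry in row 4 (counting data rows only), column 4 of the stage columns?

With rows sorted ascending by batch, row 4 is batch=B41. stage columns in first-appearance order: weld, assemble, cut, test; column 4 is test.
Long rows with batch=B41, stage=test: max(800, 893) = 893.

893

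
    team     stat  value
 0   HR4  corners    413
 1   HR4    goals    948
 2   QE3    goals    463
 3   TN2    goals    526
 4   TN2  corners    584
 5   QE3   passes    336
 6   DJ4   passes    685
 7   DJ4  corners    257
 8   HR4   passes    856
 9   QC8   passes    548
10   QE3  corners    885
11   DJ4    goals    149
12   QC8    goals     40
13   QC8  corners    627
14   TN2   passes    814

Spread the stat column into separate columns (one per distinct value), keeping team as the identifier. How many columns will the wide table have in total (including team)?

4

1 column for team plus 3 distinct stat values → 4 columns.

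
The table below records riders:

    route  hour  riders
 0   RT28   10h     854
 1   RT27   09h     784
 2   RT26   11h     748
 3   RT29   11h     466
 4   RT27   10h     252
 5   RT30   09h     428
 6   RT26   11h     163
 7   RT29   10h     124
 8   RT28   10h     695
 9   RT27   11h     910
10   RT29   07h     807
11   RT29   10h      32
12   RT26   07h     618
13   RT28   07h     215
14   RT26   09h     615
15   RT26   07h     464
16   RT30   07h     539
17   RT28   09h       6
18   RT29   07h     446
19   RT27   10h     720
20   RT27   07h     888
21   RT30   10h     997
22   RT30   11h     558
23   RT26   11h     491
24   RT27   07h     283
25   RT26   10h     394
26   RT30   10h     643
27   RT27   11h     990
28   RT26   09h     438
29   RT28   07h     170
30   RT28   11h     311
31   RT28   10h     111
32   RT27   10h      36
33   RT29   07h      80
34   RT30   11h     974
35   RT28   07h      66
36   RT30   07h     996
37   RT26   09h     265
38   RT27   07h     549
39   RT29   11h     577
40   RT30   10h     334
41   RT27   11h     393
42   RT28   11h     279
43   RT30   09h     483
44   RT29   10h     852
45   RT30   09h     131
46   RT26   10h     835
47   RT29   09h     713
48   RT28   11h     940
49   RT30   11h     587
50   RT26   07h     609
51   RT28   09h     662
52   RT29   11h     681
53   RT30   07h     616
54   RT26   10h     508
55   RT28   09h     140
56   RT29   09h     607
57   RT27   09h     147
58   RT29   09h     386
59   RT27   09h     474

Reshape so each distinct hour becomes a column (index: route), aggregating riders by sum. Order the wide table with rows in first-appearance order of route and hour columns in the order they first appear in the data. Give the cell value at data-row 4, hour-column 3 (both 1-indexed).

1724

With rows in first-appearance order of route, row 4 is route=RT29. hour columns in first-appearance order: 10h, 09h, 11h, 07h; column 3 is 11h.
Long rows with route=RT29, hour=11h: 466 + 577 + 681 = 1724.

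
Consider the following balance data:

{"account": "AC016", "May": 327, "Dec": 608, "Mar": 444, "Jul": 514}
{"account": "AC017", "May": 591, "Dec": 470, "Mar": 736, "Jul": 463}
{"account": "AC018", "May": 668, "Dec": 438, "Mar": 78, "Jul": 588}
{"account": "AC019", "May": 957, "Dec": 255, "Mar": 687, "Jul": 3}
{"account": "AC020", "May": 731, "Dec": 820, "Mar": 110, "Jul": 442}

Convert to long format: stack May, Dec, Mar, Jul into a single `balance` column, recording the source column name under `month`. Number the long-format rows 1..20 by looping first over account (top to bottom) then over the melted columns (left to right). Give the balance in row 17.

20 rows total (5 × 4). Row 17: index ⌊(17-1)/4⌋ = 4 into account → AC020; (17-1) mod 4 = 0 into the melted columns → May.
So row 17 is (AC020, May, 731); balance = 731.

731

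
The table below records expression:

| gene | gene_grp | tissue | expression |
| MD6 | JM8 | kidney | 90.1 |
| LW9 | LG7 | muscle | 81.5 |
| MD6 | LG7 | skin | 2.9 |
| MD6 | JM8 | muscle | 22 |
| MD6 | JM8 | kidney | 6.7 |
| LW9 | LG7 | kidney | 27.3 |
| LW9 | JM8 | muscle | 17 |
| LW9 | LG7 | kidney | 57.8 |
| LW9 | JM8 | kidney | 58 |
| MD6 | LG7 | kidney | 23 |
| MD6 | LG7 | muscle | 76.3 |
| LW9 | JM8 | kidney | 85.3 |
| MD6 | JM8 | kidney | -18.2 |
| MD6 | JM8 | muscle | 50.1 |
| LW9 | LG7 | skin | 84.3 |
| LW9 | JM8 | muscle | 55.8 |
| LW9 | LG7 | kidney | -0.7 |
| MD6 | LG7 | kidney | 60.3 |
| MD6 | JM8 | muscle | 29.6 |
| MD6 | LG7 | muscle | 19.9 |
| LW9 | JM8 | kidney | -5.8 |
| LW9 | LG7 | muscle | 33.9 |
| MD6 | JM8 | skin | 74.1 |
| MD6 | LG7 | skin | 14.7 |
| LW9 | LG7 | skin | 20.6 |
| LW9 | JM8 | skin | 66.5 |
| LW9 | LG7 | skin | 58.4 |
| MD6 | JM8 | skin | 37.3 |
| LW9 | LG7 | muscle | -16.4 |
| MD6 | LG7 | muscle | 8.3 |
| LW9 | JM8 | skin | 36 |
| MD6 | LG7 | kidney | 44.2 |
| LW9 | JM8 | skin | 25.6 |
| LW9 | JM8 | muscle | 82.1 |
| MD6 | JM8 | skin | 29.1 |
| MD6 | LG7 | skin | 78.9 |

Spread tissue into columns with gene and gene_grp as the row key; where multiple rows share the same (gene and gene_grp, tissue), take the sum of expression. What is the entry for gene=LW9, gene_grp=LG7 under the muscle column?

99

Rows with gene=LW9, gene_grp=LG7 and tissue=muscle: expression values are 81.5, 33.9, -16.4.
81.5 + 33.9 + -16.4 = 99.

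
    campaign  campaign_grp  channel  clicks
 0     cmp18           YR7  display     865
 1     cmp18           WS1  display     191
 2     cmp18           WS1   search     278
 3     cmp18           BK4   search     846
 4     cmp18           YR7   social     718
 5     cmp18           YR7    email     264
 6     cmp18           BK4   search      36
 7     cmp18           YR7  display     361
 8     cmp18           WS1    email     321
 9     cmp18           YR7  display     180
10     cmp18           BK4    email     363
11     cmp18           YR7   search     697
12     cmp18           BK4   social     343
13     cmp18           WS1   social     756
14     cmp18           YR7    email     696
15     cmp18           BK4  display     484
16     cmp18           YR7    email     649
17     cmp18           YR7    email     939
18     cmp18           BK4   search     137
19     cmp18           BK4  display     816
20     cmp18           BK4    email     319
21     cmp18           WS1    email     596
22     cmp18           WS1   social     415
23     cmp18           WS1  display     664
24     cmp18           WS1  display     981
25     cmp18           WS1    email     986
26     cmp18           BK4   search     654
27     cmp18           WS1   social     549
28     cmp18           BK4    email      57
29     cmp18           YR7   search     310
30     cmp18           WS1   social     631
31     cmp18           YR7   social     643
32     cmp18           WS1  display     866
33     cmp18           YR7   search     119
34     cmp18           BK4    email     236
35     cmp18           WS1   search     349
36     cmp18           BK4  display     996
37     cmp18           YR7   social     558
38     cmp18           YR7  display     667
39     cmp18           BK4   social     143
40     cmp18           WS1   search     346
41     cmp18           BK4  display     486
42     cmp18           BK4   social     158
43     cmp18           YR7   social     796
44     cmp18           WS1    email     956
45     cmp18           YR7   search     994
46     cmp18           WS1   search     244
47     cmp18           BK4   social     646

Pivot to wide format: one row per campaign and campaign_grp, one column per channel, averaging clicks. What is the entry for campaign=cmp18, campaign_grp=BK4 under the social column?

Rows with campaign=cmp18, campaign_grp=BK4 and channel=social: clicks values are 343, 143, 158, 646.
(343 + 143 + 158 + 646) / 4 = 322.50.

322.50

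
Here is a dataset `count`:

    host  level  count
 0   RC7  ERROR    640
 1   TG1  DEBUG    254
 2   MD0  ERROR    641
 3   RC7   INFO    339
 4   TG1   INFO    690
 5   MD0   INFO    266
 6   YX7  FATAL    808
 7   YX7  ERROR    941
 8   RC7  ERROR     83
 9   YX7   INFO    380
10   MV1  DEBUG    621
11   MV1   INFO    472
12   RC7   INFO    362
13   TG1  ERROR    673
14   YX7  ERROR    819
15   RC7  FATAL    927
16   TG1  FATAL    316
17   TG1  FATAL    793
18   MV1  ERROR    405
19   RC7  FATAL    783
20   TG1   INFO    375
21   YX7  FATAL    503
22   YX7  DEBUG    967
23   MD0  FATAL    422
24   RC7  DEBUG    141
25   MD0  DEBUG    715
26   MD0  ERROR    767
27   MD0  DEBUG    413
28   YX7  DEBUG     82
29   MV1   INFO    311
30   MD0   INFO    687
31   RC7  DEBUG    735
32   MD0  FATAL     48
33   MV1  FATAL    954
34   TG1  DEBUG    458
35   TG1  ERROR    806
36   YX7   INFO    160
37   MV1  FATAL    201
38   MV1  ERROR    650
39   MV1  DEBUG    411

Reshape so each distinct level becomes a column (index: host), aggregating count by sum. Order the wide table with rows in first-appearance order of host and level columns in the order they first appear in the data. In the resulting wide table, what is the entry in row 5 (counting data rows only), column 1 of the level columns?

1055

With rows in first-appearance order of host, row 5 is host=MV1. level columns in first-appearance order: ERROR, DEBUG, INFO, FATAL; column 1 is ERROR.
Long rows with host=MV1, level=ERROR: 405 + 650 = 1055.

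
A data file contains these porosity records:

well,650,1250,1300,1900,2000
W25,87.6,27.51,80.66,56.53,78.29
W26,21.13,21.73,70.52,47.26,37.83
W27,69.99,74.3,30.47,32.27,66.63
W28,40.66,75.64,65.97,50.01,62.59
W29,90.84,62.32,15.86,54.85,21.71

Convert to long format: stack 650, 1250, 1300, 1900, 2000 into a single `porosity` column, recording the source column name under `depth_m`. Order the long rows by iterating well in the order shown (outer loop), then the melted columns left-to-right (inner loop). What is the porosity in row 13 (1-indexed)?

25 rows total (5 × 5). Row 13: index ⌊(13-1)/5⌋ = 2 into well → W27; (13-1) mod 5 = 2 into the melted columns → 1300.
So row 13 is (W27, 1300, 30.47); porosity = 30.47.

30.47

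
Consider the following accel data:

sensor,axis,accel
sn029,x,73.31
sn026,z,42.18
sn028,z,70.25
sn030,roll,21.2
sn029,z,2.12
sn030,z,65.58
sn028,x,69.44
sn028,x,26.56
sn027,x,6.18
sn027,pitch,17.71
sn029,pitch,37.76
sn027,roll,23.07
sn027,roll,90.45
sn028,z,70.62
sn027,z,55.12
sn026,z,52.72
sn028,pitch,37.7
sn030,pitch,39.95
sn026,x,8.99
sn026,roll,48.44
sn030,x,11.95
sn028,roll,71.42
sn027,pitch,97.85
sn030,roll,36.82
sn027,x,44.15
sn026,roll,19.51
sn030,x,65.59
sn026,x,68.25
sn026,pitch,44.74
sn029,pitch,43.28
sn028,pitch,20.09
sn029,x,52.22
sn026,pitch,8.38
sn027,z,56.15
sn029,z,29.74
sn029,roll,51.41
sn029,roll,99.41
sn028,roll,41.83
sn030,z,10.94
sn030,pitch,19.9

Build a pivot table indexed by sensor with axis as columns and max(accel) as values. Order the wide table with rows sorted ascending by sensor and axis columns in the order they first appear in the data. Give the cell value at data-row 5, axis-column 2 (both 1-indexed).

65.58

With rows sorted ascending by sensor, row 5 is sensor=sn030. axis columns in first-appearance order: x, z, roll, pitch; column 2 is z.
Long rows with sensor=sn030, axis=z: max(65.58, 10.94) = 65.58.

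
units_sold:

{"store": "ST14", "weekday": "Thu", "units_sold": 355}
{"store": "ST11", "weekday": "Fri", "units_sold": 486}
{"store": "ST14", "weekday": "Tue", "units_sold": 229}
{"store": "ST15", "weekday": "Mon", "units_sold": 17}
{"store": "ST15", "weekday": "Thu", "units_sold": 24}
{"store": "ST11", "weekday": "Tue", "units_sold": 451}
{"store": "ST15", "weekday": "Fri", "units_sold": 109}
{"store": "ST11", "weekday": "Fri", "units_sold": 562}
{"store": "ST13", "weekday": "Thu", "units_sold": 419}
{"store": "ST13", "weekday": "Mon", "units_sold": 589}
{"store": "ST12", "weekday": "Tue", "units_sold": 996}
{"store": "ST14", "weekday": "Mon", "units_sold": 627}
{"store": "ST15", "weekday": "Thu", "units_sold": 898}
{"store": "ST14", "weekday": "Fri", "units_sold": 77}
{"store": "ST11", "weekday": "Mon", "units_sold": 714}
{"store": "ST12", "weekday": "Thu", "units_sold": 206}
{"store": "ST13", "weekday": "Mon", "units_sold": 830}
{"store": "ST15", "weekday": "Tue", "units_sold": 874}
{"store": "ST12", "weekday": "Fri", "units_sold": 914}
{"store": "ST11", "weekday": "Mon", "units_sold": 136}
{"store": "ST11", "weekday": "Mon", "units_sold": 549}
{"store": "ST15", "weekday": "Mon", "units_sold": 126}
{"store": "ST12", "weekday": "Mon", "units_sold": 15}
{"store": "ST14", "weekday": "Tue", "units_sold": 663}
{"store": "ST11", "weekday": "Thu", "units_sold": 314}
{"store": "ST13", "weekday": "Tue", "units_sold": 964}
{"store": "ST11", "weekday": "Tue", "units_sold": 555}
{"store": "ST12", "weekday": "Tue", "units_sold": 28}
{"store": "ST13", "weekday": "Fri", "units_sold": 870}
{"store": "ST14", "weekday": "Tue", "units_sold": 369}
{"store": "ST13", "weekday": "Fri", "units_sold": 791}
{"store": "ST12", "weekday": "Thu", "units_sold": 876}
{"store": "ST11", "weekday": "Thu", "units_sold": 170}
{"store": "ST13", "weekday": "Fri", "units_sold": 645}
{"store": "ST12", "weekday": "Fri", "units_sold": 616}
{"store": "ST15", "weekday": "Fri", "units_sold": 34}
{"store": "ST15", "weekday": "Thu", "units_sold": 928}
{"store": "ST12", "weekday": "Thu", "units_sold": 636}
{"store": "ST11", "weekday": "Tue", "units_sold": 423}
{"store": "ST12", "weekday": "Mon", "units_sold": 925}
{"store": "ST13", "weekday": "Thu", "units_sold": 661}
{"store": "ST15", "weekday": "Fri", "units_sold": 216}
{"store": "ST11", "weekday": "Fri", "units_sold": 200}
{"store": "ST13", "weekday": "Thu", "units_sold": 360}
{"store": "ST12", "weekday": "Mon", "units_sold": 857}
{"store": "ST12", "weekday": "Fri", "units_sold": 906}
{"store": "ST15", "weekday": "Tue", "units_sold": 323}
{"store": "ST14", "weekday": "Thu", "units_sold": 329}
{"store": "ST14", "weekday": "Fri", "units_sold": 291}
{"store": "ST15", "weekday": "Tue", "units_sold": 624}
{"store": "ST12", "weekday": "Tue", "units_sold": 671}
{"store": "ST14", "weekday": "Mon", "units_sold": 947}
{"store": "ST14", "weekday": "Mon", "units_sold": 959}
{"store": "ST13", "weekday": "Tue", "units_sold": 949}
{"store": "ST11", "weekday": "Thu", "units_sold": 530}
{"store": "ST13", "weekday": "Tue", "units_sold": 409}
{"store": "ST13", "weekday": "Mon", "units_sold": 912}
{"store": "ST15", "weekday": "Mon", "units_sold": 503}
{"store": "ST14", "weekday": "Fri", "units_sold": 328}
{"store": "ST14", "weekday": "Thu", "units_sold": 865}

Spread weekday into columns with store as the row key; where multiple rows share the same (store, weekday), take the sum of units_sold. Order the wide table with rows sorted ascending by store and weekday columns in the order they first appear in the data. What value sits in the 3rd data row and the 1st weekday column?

With rows sorted ascending by store, row 3 is store=ST13. weekday columns in first-appearance order: Thu, Fri, Tue, Mon; column 1 is Thu.
Long rows with store=ST13, weekday=Thu: 419 + 661 + 360 = 1440.

1440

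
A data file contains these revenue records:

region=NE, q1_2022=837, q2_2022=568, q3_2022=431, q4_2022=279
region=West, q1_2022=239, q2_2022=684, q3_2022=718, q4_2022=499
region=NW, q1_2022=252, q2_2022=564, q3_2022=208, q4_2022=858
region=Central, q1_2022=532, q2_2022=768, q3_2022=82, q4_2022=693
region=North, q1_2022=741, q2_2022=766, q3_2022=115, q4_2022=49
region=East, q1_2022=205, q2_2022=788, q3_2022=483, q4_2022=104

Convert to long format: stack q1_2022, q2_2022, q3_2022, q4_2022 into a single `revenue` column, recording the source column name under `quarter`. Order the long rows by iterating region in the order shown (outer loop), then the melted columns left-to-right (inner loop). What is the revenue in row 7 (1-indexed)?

718

24 rows total (6 × 4). Row 7: index ⌊(7-1)/4⌋ = 1 into region → West; (7-1) mod 4 = 2 into the melted columns → q3_2022.
So row 7 is (West, q3_2022, 718); revenue = 718.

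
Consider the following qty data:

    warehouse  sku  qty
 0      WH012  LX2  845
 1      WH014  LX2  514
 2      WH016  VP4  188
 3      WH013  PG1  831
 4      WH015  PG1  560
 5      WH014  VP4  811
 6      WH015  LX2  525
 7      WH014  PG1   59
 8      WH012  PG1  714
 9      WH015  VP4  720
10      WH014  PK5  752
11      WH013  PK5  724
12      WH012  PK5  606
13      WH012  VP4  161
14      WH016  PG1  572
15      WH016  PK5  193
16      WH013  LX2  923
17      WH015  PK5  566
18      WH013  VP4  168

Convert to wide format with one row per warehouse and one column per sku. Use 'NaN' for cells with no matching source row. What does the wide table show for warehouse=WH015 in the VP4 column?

The long row with warehouse=WH015, sku=VP4 has qty=720.

720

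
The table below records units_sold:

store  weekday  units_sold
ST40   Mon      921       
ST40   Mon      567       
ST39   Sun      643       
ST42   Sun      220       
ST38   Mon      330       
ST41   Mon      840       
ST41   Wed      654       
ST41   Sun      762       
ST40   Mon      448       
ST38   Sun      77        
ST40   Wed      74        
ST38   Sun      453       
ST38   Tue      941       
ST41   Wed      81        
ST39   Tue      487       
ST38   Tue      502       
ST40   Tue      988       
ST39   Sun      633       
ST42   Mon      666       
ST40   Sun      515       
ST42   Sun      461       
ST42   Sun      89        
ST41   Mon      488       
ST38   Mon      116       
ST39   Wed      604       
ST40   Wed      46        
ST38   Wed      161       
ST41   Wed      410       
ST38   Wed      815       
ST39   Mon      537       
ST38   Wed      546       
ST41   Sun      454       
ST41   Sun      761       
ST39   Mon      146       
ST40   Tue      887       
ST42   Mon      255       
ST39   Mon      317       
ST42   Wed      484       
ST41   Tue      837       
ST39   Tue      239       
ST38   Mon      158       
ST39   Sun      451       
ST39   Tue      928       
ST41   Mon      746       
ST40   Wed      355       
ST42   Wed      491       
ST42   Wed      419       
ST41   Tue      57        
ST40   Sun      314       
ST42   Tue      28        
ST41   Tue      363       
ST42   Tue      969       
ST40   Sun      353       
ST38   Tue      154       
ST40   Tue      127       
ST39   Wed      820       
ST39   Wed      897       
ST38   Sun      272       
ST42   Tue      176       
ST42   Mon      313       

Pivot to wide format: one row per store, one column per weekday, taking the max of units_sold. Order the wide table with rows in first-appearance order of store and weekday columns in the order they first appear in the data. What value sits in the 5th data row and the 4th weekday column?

837

With rows in first-appearance order of store, row 5 is store=ST41. weekday columns in first-appearance order: Mon, Sun, Wed, Tue; column 4 is Tue.
Long rows with store=ST41, weekday=Tue: max(837, 57, 363) = 837.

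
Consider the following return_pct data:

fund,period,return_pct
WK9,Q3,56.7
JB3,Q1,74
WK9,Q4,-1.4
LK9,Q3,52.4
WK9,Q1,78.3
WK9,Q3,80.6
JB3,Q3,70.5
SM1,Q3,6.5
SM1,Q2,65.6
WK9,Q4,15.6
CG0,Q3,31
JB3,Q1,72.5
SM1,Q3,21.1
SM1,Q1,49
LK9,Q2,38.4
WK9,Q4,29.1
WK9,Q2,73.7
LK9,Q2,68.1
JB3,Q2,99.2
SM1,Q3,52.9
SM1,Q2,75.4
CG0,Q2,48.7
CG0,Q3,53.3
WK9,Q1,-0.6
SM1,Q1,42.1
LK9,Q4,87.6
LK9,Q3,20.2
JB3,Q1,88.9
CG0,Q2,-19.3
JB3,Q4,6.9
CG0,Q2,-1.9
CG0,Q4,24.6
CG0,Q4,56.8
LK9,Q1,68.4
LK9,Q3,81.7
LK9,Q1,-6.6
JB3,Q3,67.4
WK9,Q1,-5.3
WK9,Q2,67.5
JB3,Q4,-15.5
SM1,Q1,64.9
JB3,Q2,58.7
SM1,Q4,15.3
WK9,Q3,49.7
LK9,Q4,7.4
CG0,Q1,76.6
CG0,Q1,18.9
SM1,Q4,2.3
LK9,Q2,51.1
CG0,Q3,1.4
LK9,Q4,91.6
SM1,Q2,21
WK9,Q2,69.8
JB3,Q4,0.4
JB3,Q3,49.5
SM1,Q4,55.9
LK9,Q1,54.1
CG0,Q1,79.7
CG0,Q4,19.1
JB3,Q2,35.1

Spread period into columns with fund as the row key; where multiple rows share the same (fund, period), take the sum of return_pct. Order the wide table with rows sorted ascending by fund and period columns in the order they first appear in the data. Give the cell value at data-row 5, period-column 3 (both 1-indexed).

43.3

With rows sorted ascending by fund, row 5 is fund=WK9. period columns in first-appearance order: Q3, Q1, Q4, Q2; column 3 is Q4.
Long rows with fund=WK9, period=Q4: -1.4 + 15.6 + 29.1 = 43.3.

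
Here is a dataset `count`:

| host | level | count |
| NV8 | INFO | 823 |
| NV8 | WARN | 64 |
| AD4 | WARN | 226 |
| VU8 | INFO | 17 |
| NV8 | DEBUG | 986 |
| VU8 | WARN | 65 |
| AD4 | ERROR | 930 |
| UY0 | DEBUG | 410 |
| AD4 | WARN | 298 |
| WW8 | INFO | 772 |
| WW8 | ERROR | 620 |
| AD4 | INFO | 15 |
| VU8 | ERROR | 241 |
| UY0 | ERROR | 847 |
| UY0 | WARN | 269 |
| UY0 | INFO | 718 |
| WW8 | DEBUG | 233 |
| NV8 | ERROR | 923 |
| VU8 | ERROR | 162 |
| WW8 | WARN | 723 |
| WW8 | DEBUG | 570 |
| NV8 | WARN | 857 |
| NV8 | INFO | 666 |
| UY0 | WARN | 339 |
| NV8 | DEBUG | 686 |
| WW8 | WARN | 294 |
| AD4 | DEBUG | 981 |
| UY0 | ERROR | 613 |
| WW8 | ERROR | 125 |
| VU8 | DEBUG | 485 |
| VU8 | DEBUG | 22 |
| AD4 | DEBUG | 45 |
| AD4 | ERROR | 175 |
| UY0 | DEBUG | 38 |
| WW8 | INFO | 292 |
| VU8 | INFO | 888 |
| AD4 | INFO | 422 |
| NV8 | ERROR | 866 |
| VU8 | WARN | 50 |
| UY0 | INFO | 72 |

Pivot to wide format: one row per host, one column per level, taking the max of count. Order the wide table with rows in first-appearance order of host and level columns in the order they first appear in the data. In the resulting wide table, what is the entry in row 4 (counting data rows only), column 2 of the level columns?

With rows in first-appearance order of host, row 4 is host=UY0. level columns in first-appearance order: INFO, WARN, DEBUG, ERROR; column 2 is WARN.
Long rows with host=UY0, level=WARN: max(269, 339) = 339.

339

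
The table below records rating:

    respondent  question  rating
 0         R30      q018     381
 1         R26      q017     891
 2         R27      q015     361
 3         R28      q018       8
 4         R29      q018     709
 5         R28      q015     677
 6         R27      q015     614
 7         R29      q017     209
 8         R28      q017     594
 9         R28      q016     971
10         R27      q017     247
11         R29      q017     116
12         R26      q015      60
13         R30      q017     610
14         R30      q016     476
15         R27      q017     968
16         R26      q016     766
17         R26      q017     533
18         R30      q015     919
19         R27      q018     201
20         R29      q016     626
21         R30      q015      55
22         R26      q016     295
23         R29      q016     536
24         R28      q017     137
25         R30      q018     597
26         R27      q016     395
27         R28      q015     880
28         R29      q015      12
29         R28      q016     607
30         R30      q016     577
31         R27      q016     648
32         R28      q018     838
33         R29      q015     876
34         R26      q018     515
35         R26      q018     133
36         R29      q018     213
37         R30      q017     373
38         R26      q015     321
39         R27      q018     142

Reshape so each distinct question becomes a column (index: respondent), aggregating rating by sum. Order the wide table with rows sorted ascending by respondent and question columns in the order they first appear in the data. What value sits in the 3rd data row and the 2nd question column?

731

With rows sorted ascending by respondent, row 3 is respondent=R28. question columns in first-appearance order: q018, q017, q015, q016; column 2 is q017.
Long rows with respondent=R28, question=q017: 594 + 137 = 731.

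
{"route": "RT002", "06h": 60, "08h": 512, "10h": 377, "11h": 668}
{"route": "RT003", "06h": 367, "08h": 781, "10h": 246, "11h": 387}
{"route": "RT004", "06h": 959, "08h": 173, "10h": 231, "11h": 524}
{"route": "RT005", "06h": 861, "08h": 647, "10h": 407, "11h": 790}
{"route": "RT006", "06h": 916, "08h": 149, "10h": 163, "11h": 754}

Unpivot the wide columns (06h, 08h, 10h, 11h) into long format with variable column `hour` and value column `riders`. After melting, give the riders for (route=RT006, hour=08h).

149

Unpivoting turns each (route, wide-column) pair into one long row.
The wide cell at row RT006, column 08h holds 149, so the long row (RT006, 08h) has riders=149.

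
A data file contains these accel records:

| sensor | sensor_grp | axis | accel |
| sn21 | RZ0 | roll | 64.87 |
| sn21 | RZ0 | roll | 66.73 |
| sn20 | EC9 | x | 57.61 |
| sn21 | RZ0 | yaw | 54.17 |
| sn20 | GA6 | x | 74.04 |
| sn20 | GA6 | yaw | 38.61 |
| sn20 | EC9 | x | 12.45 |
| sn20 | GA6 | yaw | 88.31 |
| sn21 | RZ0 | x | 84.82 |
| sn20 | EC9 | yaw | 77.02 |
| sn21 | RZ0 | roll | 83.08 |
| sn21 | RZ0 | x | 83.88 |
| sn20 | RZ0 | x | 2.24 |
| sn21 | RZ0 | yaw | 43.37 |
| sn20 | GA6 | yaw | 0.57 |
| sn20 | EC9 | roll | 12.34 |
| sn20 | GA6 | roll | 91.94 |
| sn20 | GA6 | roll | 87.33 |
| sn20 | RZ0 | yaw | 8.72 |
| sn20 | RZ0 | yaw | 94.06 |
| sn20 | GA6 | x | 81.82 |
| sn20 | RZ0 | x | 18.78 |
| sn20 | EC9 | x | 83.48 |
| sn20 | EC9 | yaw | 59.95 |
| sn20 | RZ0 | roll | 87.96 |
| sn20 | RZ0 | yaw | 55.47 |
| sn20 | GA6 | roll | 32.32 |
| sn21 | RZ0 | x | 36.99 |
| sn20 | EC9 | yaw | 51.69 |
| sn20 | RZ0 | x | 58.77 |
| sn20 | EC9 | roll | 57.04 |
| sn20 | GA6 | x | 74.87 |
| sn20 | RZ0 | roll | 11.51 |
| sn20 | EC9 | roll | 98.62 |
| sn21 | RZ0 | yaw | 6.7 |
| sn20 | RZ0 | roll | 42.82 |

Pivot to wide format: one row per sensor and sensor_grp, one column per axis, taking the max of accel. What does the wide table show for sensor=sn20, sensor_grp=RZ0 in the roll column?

Rows with sensor=sn20, sensor_grp=RZ0 and axis=roll: accel values are 87.96, 11.51, 42.82.
max(87.96, 11.51, 42.82) = 87.96.

87.96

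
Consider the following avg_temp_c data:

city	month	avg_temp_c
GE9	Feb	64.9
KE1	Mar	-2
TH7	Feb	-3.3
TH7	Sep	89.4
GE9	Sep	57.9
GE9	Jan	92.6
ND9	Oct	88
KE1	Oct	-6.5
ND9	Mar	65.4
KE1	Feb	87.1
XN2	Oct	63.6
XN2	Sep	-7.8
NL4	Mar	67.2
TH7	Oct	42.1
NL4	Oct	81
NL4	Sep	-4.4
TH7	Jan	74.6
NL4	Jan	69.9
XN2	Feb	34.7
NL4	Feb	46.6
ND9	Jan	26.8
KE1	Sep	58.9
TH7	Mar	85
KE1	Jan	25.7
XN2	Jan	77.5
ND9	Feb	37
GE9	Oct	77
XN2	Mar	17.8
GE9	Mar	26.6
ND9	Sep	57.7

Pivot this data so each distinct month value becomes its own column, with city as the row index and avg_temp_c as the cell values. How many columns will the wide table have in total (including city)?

6

1 column for city plus 5 distinct month values → 6 columns.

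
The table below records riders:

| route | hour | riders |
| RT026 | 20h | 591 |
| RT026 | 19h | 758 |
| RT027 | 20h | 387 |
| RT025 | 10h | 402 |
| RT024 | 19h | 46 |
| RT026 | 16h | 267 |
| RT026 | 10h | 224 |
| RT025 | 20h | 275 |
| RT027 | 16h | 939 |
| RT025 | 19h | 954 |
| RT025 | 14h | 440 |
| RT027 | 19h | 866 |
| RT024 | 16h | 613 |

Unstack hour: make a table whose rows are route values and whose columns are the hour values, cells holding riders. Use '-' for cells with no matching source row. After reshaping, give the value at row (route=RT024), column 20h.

No long-format row has route=RT024 and hour=20h, so the cell is -.

-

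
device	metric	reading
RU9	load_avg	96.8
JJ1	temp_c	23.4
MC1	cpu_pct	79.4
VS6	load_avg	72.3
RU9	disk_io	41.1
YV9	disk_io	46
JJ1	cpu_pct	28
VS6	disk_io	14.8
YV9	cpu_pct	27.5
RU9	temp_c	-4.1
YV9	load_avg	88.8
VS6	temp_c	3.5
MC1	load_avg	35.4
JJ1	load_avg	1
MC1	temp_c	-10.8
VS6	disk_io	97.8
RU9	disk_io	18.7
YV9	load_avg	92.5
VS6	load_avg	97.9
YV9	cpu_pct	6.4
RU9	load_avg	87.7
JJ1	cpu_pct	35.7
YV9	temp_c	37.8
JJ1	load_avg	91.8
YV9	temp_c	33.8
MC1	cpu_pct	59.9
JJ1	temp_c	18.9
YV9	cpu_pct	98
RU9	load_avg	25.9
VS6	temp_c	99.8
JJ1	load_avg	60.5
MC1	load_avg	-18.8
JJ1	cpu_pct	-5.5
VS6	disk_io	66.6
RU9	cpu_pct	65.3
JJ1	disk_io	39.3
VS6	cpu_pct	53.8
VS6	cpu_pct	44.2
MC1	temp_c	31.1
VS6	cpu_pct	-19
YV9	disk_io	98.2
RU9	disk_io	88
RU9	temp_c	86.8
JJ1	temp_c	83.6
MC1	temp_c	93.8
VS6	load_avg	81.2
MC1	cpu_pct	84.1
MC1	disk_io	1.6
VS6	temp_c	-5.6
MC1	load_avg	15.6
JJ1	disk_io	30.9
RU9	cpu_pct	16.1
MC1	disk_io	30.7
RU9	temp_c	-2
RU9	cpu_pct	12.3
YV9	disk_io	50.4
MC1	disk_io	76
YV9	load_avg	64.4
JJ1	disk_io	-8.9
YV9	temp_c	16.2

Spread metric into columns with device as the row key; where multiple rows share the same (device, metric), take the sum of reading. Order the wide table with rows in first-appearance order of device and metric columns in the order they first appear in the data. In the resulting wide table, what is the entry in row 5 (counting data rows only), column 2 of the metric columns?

With rows in first-appearance order of device, row 5 is device=YV9. metric columns in first-appearance order: load_avg, temp_c, cpu_pct, disk_io; column 2 is temp_c.
Long rows with device=YV9, metric=temp_c: 37.8 + 33.8 + 16.2 = 87.8.

87.8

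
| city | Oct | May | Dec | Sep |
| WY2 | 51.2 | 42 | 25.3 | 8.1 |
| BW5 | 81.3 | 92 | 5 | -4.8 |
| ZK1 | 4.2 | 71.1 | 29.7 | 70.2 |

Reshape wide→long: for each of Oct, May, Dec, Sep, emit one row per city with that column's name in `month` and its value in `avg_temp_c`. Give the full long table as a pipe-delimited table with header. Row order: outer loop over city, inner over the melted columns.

| city | month | avg_temp_c |
| WY2 | Oct | 51.2 |
| WY2 | May | 42 |
| WY2 | Dec | 25.3 |
| WY2 | Sep | 8.1 |
| BW5 | Oct | 81.3 |
| BW5 | May | 92 |
| BW5 | Dec | 5 |
| BW5 | Sep | -4.8 |
| ZK1 | Oct | 4.2 |
| ZK1 | May | 71.1 |
| ZK1 | Dec | 29.7 |
| ZK1 | Sep | 70.2 |

Each (city, column) pair becomes one row: 3 × 4 = 12 rows.
For example, (WY2, Oct) → avg_temp_c=51.2.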